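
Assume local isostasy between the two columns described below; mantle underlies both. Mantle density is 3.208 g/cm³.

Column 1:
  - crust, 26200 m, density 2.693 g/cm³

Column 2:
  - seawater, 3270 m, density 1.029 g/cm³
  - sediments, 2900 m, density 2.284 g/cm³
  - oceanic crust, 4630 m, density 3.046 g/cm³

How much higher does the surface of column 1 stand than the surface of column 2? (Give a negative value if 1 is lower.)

916 m

For any compensation level in the mantle, the mantle terms cancel and isostasy reduces to e = (Σt_1 − Σt_2) − (Σ(ρt)_1 − Σ(ρt)_2) / ρ_m.
Σt_1 = 26200 m; Σt_2 = 10800 m; Σ(ρt)_1 = 70556.6; Σ(ρt)_2 = 24091.41 (in m·g/cm³).
e = (26200 − 10800) − (70556.6 − 24091.41) / 3.208 = 916 m.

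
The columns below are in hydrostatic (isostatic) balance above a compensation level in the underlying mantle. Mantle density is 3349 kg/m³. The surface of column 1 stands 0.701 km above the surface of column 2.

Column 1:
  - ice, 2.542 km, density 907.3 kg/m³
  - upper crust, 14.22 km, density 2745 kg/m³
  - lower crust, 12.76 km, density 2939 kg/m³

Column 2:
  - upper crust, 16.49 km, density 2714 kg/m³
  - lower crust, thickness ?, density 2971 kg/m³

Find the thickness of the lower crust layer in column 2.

19.1 km

Take the compensation level at the base of the deeper column (depth z_c below the surface of column 1) and equate Σ ρ_i t_i down to z_c; mantle fills any gap and the z_c terms cancel.
Column 1: 2.542×907.3 + 14.22×2745 + 12.76×2939 + (z_c − 29.522)×3349
Column 2: 0.701×0 + 16.49×2714 + x×2971 + (z_c − 0.701 − 16.49 − x)×3349
The z_c×3349 term appears on both sides and cancels. Collect the known terms of each column as K = Σ(ρt)_known − 3349 × (depth of known layers): K_1 = 78841.8966 − 3349×29.522 = −20027.2814; K_2 = 44753.86 − 3349×(0.701 + 16.49) = −12818.799.
Balance: K_1 = K_2 − x×(3349 − 2971), so x = (K_2 − K_1)/(3349 − 2971) = 7208.48/378 = 19.1 km.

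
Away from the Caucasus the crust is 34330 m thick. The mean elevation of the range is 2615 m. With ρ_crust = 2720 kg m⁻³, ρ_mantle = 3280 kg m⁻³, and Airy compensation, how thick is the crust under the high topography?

Root depth r = h ρ_c / (ρ_m − ρ_c) = 2615 m × 2720 / 560 = 12700 m.
Total thickness = T + h + r = 34330 m + 2615 m + 12700 m = 49600 m.

49600 m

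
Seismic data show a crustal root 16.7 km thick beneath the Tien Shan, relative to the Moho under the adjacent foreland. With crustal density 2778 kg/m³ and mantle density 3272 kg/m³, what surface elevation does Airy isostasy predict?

2.97 km

Equating mass per unit area of the two columns: ρ_c h = (ρ_m − ρ_c) r.
h = r (ρ_m − ρ_c) / ρ_c = 16.7 km × (3272 − 2778) / 2778 = 2.97 km.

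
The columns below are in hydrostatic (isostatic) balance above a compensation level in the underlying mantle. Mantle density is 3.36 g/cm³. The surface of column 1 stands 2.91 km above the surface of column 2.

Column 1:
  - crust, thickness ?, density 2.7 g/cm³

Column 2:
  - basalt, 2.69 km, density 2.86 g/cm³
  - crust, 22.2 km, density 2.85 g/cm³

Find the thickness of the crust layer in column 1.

Take the compensation level at the base of the deeper column (depth z_c below the surface of column 1) and equate Σ ρ_i t_i down to z_c; mantle fills any gap and the z_c terms cancel.
Column 1: x×2.7 + (z_c − 0 − x)×3.36
Column 2: 2.91×0 + 2.69×2.86 + 22.2×2.85 + (z_c − 2.91 − 24.89)×3.36
The z_c×3.36 term appears on both sides and cancels. Collect the known terms of each column as K = Σ(ρt)_known − 3.36 × (depth of known layers): K_1 = 0 − 3.36×0 = 0; K_2 = 70.9634 − 3.36×(2.91 + 24.89) = −22.4446.
Balance: K_1 − x×(3.36 − 2.7) = K_2, so x = (K_1 − K_2)/(3.36 − 2.7) = 22.4446/0.66 = 34 km.

34 km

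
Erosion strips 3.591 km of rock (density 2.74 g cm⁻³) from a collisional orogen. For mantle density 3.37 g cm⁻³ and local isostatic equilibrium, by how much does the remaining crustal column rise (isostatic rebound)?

Unloading: uplift u = e ρ_c/ρ_m = 3.591 km × 2.74/3.37 = 2.92 km.

2.92 km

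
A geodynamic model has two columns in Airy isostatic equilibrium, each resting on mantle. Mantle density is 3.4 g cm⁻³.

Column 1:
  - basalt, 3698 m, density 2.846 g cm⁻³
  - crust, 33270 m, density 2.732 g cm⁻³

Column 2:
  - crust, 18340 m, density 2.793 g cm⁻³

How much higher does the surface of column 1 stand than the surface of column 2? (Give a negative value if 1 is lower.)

For any compensation level in the mantle, the mantle terms cancel and isostasy reduces to e = (Σt_1 − Σt_2) − (Σ(ρt)_1 − Σ(ρt)_2) / ρ_m.
Σt_1 = 36968 m; Σt_2 = 18340 m; Σ(ρt)_1 = 101418.148; Σ(ρt)_2 = 51223.62 (in m·g cm⁻³).
e = (36968 − 18340) − (101418.148 − 51223.62) / 3.4 = 3860 m.

3860 m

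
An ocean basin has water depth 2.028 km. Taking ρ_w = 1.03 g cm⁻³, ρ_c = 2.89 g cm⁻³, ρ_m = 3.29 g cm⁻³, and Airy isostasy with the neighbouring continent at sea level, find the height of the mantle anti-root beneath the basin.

In Airy isostatic equilibrium: replacing crust with seawater at the top is compensated by replacing crust with mantle at the base: d (ρ_c − ρ_w) = a (ρ_m − ρ_c).
a = d (ρ_c − ρ_w)/(ρ_m − ρ_c) = 2.028 km × 1.86/0.4 = 9.43 km.

9.43 km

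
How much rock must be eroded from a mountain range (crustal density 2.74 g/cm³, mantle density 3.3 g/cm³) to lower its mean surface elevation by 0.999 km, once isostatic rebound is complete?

Net drop Δ = e − u = e − e ρ_c/ρ_m = e (ρ_m − ρ_c)/ρ_m.
e = Δ ρ_m/(ρ_m − ρ_c) = 0.999 km × 3.3/0.56 = 5.89 km.

5.89 km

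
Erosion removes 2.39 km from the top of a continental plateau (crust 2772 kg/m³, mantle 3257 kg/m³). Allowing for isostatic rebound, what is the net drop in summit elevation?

0.356 km

Rebound u = e ρ_c/ρ_m = 2.39 km × 2772/3257 = 2.034 km.
Net surface drop = e − u = 2.39 km − 2.034 km = e (ρ_m − ρ_c)/ρ_m = 0.356 km.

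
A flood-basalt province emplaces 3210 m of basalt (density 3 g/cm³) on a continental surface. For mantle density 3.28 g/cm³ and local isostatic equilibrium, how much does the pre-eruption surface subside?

Subaerial loading: s = t ρ_load / ρ_m.
s = 3210 m × 3/3.28 = 2940 m.

2940 m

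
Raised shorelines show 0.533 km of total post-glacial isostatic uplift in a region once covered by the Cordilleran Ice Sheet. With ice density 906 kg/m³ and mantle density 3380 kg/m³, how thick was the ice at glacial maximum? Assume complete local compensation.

1.99 km

u = t ρ_ice/ρ_m → t = u ρ_m/ρ_ice = 0.533 km × 3380/906 = 1.99 km.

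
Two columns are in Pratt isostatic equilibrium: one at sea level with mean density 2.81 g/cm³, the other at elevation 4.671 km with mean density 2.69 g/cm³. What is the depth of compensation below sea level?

105 km

ρ_ref D = ρ (D + h) → D (ρ_ref − ρ) = ρ h.
D = ρ h/(ρ_ref − ρ) = 2.69 × 4.671 km/(2.81 − 2.69) = 105 km.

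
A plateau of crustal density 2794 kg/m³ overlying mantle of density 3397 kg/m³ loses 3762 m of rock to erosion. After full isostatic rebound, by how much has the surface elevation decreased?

668 m

Rebound u = e ρ_c/ρ_m = 3762 m × 2794/3397 = 3094 m.
Net surface drop = e − u = 3762 m − 3094 m = e (ρ_m − ρ_c)/ρ_m = 668 m.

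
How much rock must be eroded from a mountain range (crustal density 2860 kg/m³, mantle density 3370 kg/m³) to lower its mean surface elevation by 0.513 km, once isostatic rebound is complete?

Net drop Δ = e − u = e − e ρ_c/ρ_m = e (ρ_m − ρ_c)/ρ_m.
e = Δ ρ_m/(ρ_m − ρ_c) = 0.513 km × 3370/510 = 3.39 km.

3.39 km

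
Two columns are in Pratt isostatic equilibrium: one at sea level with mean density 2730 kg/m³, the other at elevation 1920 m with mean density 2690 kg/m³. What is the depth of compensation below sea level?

129000 m

ρ_ref D = ρ (D + h) → D (ρ_ref − ρ) = ρ h.
D = ρ h/(ρ_ref − ρ) = 2690 × 1920 m/(2730 − 2690) = 129000 m.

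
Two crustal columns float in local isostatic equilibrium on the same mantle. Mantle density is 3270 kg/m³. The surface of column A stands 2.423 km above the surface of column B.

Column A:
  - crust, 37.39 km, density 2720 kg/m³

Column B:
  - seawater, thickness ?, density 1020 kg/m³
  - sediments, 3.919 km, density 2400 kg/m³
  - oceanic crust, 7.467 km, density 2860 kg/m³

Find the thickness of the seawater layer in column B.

Take the compensation level at the base of the deeper column (depth z_c below the surface of column A) and equate Σ ρ_i t_i down to z_c; mantle fills any gap and the z_c terms cancel.
Column A: 37.39×2720 + (z_c − 37.39)×3270
Column B: 2.423×0 + x×1020 + 3.919×2400 + 7.467×2860 + (z_c − 2.423 − 11.386 − x)×3270
The z_c×3270 term appears on both sides and cancels. Collect the known terms of each column as K = Σ(ρt)_known − 3270 × (depth of known layers): K_A = 101700.8 − 3270×37.39 = −20564.5; K_B = 30761.22 − 3270×(2.423 + 11.386) = −14394.21.
Balance: K_A = K_B − x×(3270 − 1020), so x = (K_B − K_A)/(3270 − 1020) = 6170.29/2250 = 2.74 km.

2.74 km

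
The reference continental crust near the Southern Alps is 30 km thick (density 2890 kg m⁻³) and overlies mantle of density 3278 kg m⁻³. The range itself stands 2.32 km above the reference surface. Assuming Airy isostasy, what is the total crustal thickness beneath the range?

Root depth r = h ρ_c / (ρ_m − ρ_c) = 2.32 km × 2890 / 388 = 17.28 km.
Total thickness = T + h + r = 30 km + 2.32 km + 17.28 km = 49.6 km.

49.6 km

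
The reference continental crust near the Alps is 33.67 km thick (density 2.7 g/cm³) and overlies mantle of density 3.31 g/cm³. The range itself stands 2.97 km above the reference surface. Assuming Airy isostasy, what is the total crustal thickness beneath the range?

49.8 km

Root depth r = h ρ_c / (ρ_m − ρ_c) = 2.97 km × 2.7 / 0.61 = 13.15 km.
Total thickness = T + h + r = 33.67 km + 2.97 km + 13.15 km = 49.8 km.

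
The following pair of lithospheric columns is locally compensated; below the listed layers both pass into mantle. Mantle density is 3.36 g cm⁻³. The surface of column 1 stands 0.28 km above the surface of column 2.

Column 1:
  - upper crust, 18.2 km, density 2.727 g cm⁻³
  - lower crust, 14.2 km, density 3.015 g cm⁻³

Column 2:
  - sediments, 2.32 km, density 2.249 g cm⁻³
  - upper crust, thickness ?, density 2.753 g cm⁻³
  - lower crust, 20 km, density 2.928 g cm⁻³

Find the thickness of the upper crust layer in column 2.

Take the compensation level at the base of the deeper column (depth z_c below the surface of column 1) and equate Σ ρ_i t_i down to z_c; mantle fills any gap and the z_c terms cancel.
Column 1: 18.2×2.727 + 14.2×3.015 + (z_c − 32.4)×3.36
Column 2: 0.28×0 + 2.32×2.249 + x×2.753 + 20×2.928 + (z_c − 0.28 − 22.32 − x)×3.36
The z_c×3.36 term appears on both sides and cancels. Collect the known terms of each column as K = Σ(ρt)_known − 3.36 × (depth of known layers): K_1 = 92.4444 − 3.36×32.4 = −16.4196; K_2 = 63.77768 − 3.36×(0.28 + 22.32) = −12.15832.
Balance: K_1 = K_2 − x×(3.36 − 2.753), so x = (K_2 − K_1)/(3.36 − 2.753) = 4.26128/0.607 = 7.02 km.

7.02 km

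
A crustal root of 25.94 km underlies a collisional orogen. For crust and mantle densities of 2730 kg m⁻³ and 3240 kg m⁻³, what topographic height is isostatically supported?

4.85 km

In Airy isostatic equilibrium: ρ_c h = (ρ_m − ρ_c) r.
h = r (ρ_m − ρ_c) / ρ_c = 25.94 km × (3240 − 2730) / 2730 = 4.85 km.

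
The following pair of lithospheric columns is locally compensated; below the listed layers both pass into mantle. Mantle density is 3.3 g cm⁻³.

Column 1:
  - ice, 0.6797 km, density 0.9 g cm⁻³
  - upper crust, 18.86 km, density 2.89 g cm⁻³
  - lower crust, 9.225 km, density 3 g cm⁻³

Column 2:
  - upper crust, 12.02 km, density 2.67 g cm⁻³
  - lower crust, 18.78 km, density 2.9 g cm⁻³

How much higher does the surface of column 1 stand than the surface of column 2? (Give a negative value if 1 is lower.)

−0.895 km

For any compensation level in the mantle, the mantle terms cancel and isostasy reduces to e = (Σt_1 − Σt_2) − (Σ(ρt)_1 − Σ(ρt)_2) / ρ_m.
Σt_1 = 28.7647 km; Σt_2 = 30.8 km; Σ(ρt)_1 = 82.79213; Σ(ρt)_2 = 86.5554 (in km·g cm⁻³).
e = (28.7647 − 30.8) − (82.79213 − 86.5554) / 3.3 = −0.895 km.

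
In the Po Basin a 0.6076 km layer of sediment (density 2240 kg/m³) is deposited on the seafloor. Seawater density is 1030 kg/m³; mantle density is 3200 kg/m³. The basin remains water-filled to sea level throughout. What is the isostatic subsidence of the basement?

0.339 km

Submarine loading: the sediment displaces seawater, and the subsidence is in turn flooded, so s (ρ_m − ρ_w) = t (ρ_sed − ρ_w).
s = 0.6076 km × (2240 − 1030) / (3200 − 1030) = 0.339 km.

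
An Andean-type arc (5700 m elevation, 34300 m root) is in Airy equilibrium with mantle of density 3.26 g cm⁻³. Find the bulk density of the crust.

ρ_c h = (ρ_m − ρ_c) r → ρ_c (h + r) = ρ_m r → ρ_c = ρ_m r / (h + r).
ρ_c = 3.26 × 34300 m / (5700 m + 34300 m) = 2.8 g cm⁻³.

2.8 g cm⁻³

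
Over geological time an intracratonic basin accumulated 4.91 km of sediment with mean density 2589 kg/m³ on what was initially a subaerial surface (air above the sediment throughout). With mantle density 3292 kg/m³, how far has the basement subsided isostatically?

3.86 km

Subaerial load: s = t ρ_sed / ρ_m = 4.91 km × 2589/3292 = 3.86 km.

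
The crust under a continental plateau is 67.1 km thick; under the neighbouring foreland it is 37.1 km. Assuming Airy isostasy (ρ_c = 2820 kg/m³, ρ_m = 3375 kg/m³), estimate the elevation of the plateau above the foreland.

4.93 km

Excess crust Δ = 67.1 km − 37.1 km = 30 km, split between elevation h and root r with h + r = Δ.
Airy balance ρ_c h = (ρ_m − ρ_c) r gives r = h ρ_c/(ρ_m − ρ_c), so h (1 + ρ_c/(ρ_m − ρ_c)) = Δ, i.e. h = Δ (ρ_m − ρ_c)/ρ_m.
h = 30 km × 555/3375 = 4.93 km.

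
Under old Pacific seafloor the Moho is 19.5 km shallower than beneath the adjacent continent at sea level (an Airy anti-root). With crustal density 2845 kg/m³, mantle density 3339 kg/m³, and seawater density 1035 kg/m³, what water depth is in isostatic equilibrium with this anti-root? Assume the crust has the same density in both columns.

5.32 km

Replacing a thickness d of crust by seawater at the top must be balanced by replacing crust with mantle at the base: d (ρ_c − ρ_w) = a (ρ_m − ρ_c).
d = a (ρ_m − ρ_c)/(ρ_c − ρ_w) = 19.5 km × 494/1810 = 5.32 km.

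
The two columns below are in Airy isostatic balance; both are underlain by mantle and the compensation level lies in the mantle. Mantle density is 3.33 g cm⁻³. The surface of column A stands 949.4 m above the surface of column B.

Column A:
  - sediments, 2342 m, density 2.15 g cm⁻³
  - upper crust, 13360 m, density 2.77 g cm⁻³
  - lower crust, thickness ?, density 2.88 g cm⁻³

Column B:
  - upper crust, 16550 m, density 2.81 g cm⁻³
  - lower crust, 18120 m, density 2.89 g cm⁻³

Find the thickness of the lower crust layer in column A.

Take the compensation level at the base of the deeper column (depth z_c below the surface of column A) and equate Σ ρ_i t_i down to z_c; mantle fills any gap and the z_c terms cancel.
Column A: 2342×2.15 + 13360×2.77 + x×2.88 + (z_c − 15702 − x)×3.33
Column B: 949.4×0 + 16550×2.81 + 18120×2.89 + (z_c − 949.4 − 34670)×3.33
The z_c×3.33 term appears on both sides and cancels. Collect the known terms of each column as K = Σ(ρt)_known − 3.33 × (depth of known layers): K_A = 42042.5 − 3.33×15702 = −10245.16; K_B = 98872.3 − 3.33×(949.4 + 34670) = −19740.302.
Balance: K_A − x×(3.33 − 2.88) = K_B, so x = (K_A − K_B)/(3.33 − 2.88) = 9495.14/0.45 = 21100 m.

21100 m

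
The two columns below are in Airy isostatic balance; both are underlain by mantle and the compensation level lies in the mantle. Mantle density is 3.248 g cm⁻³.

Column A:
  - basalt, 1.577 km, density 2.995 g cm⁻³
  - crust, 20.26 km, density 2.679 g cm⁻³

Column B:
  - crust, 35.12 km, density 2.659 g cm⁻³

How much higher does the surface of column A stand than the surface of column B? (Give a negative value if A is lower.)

−2.7 km

For any compensation level in the mantle, the mantle terms cancel and isostasy reduces to e = (Σt_A − Σt_B) − (Σ(ρt)_A − Σ(ρt)_B) / ρ_m.
Σt_A = 21.837 km; Σt_B = 35.12 km; Σ(ρt)_A = 58.999655; Σ(ρt)_B = 93.38408 (in km·g cm⁻³).
e = (21.837 − 35.12) − (58.999655 − 93.38408) / 3.248 = −2.7 km.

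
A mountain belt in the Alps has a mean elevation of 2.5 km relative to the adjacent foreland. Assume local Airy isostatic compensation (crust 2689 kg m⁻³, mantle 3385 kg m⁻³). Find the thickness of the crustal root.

In Airy isostatic equilibrium: the weight of the topography is balanced by the buoyancy of the root, ρ_c h = (ρ_m − ρ_c) r.
r = h · ρ_c / (ρ_m − ρ_c) = 2.5 km × 2689 / (3385 − 2689) = 9.66 km.

9.66 km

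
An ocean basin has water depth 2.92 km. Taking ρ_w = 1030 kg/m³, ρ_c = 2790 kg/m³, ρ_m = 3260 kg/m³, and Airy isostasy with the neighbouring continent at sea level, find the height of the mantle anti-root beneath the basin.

Balancing pressure at the compensation depth: replacing crust with seawater at the top is compensated by replacing crust with mantle at the base: d (ρ_c − ρ_w) = a (ρ_m − ρ_c).
a = d (ρ_c − ρ_w)/(ρ_m − ρ_c) = 2.92 km × 1760/470 = 10.9 km.

10.9 km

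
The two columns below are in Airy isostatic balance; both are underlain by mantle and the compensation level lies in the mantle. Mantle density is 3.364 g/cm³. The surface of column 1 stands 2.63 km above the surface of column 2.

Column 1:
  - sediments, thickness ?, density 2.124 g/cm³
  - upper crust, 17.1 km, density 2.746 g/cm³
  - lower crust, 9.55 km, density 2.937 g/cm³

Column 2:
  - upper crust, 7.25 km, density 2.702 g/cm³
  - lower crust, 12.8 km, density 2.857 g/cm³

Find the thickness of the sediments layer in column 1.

Take the compensation level at the base of the deeper column (depth z_c below the surface of column 1) and equate Σ ρ_i t_i down to z_c; mantle fills any gap and the z_c terms cancel.
Column 1: x×2.124 + 17.1×2.746 + 9.55×2.937 + (z_c − 26.65 − x)×3.364
Column 2: 2.63×0 + 7.25×2.702 + 12.8×2.857 + (z_c − 2.63 − 20.05)×3.364
The z_c×3.364 term appears on both sides and cancels. Collect the known terms of each column as K = Σ(ρt)_known − 3.364 × (depth of known layers): K_1 = 75.00495 − 3.364×26.65 = −14.64565; K_2 = 56.1591 − 3.364×(2.63 + 20.05) = −20.13642.
Balance: K_1 − x×(3.364 − 2.124) = K_2, so x = (K_1 − K_2)/(3.364 − 2.124) = 5.49077/1.24 = 4.43 km.

4.43 km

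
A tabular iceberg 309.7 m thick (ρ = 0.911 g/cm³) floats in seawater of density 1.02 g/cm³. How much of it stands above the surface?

33.1 m

Floating equilibrium: submerged depth d = t ρ_obj/ρ_fluid = 309.7 m × 0.911/1.02 = 276.6 m.
Freeboard = t − d = 309.7 m − 276.6 m = 33.1 m.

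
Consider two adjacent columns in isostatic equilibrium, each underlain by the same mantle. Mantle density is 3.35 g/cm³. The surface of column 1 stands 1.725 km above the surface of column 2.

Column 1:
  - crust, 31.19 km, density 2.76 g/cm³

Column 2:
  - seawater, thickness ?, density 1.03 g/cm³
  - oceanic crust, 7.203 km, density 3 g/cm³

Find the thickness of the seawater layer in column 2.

4.35 km

Take the compensation level at the base of the deeper column (depth z_c below the surface of column 1) and equate Σ ρ_i t_i down to z_c; mantle fills any gap and the z_c terms cancel.
Column 1: 31.19×2.76 + (z_c − 31.19)×3.35
Column 2: 1.725×0 + x×1.03 + 7.203×3 + (z_c − 1.725 − 7.203 − x)×3.35
The z_c×3.35 term appears on both sides and cancels. Collect the known terms of each column as K = Σ(ρt)_known − 3.35 × (depth of known layers): K_1 = 86.0844 − 3.35×31.19 = −18.4021; K_2 = 21.609 − 3.35×(1.725 + 7.203) = −8.2998.
Balance: K_1 = K_2 − x×(3.35 − 1.03), so x = (K_2 − K_1)/(3.35 − 1.03) = 10.1023/2.32 = 4.35 km.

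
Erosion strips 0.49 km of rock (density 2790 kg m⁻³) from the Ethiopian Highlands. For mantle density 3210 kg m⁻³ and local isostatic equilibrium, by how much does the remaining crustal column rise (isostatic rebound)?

0.426 km

Unloading: uplift u = e ρ_c/ρ_m = 0.49 km × 2790/3210 = 0.426 km.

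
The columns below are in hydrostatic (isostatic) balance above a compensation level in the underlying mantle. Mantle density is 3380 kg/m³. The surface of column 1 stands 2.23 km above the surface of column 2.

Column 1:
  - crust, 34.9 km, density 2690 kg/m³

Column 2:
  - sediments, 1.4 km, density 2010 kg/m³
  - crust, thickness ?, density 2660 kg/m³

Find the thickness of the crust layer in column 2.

Take the compensation level at the base of the deeper column (depth z_c below the surface of column 1) and equate Σ ρ_i t_i down to z_c; mantle fills any gap and the z_c terms cancel.
Column 1: 34.9×2690 + (z_c − 34.9)×3380
Column 2: 2.23×0 + 1.4×2010 + x×2660 + (z_c − 2.23 − 1.4 − x)×3380
The z_c×3380 term appears on both sides and cancels. Collect the known terms of each column as K = Σ(ρt)_known − 3380 × (depth of known layers): K_1 = 93881 − 3380×34.9 = −24081; K_2 = 2814 − 3380×(2.23 + 1.4) = −9455.4.
Balance: K_1 = K_2 − x×(3380 − 2660), so x = (K_2 − K_1)/(3380 − 2660) = 14625.6/720 = 20.3 km.

20.3 km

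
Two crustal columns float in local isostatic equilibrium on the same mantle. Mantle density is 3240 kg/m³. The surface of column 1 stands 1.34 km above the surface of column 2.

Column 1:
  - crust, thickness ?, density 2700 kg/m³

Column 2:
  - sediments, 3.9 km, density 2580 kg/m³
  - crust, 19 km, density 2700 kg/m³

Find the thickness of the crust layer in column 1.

Take the compensation level at the base of the deeper column (depth z_c below the surface of column 1) and equate Σ ρ_i t_i down to z_c; mantle fills any gap and the z_c terms cancel.
Column 1: x×2700 + (z_c − 0 − x)×3240
Column 2: 1.34×0 + 3.9×2580 + 19×2700 + (z_c − 1.34 − 22.9)×3240
The z_c×3240 term appears on both sides and cancels. Collect the known terms of each column as K = Σ(ρt)_known − 3240 × (depth of known layers): K_1 = 0 − 3240×0 = 0; K_2 = 61362 − 3240×(1.34 + 22.9) = −17175.6.
Balance: K_1 − x×(3240 − 2700) = K_2, so x = (K_1 − K_2)/(3240 − 2700) = 17175.6/540 = 31.8 km.

31.8 km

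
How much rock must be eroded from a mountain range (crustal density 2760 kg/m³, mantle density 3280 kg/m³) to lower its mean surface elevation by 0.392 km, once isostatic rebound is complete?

Net drop Δ = e − u = e − e ρ_c/ρ_m = e (ρ_m − ρ_c)/ρ_m.
e = Δ ρ_m/(ρ_m − ρ_c) = 0.392 km × 3280/520 = 2.47 km.

2.47 km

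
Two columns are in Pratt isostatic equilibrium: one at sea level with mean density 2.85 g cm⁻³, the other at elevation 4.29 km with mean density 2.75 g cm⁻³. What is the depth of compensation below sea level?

118 km

ρ_ref D = ρ (D + h) → D (ρ_ref − ρ) = ρ h.
D = ρ h/(ρ_ref − ρ) = 2.75 × 4.29 km/(2.85 − 2.75) = 118 km.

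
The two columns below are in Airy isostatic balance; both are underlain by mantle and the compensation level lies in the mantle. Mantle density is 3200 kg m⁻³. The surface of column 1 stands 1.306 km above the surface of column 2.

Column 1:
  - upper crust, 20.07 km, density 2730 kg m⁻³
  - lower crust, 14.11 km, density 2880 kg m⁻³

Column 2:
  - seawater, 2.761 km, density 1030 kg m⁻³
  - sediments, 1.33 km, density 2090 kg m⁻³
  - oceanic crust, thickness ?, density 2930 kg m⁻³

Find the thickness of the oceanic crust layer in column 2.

8.52 km

Take the compensation level at the base of the deeper column (depth z_c below the surface of column 1) and equate Σ ρ_i t_i down to z_c; mantle fills any gap and the z_c terms cancel.
Column 1: 20.07×2730 + 14.11×2880 + (z_c − 34.18)×3200
Column 2: 1.306×0 + 2.761×1030 + 1.33×2090 + x×2930 + (z_c − 1.306 − 4.091 − x)×3200
The z_c×3200 term appears on both sides and cancels. Collect the known terms of each column as K = Σ(ρt)_known − 3200 × (depth of known layers): K_1 = 95427.9 − 3200×34.18 = −13948.1; K_2 = 5623.53 − 3200×(1.306 + 4.091) = −11646.87.
Balance: K_1 = K_2 − x×(3200 − 2930), so x = (K_2 − K_1)/(3200 − 2930) = 2301.23/270 = 8.52 km.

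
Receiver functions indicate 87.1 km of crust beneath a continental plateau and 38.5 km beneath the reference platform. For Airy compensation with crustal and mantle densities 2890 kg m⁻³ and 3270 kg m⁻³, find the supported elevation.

Excess crust Δ = 87.1 km − 38.5 km = 48.6 km, split between elevation h and root r with h + r = Δ.
Airy balance ρ_c h = (ρ_m − ρ_c) r gives r = h ρ_c/(ρ_m − ρ_c), so h (1 + ρ_c/(ρ_m − ρ_c)) = Δ, i.e. h = Δ (ρ_m − ρ_c)/ρ_m.
h = 48.6 km × 380/3270 = 5.65 km.

5.65 km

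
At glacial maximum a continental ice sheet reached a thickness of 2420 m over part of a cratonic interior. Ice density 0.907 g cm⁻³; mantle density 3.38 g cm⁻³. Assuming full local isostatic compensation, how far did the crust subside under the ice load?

Isostatic balance requires: the ice load ρ_ice t is balanced by mantle displaced below, ρ_m s.
s = t ρ_ice / ρ_m = 2420 m × 0.907/3.38 = 649 m.

649 m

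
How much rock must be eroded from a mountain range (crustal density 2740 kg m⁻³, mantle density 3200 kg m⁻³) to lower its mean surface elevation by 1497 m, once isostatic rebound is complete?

Net drop Δ = e − u = e − e ρ_c/ρ_m = e (ρ_m − ρ_c)/ρ_m.
e = Δ ρ_m/(ρ_m − ρ_c) = 1497 m × 3200/460 = 10400 m.

10400 m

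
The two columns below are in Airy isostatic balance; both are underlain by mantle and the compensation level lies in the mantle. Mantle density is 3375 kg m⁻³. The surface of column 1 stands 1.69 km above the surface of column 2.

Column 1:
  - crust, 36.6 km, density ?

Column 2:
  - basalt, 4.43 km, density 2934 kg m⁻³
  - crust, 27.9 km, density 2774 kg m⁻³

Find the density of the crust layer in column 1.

2710 kg m⁻³

Take the compensation level at the base of the deeper column (depth z_c below the surface of column 1) and equate Σ ρ_i t_i down to z_c; mantle fills any gap and the z_c terms cancel.
Column 1: 36.6×ρ + (z_c − 36.6)×3375
Column 2: 1.69×0 + 4.43×2934 + 27.9×2774 + (z_c − 1.69 − 32.33)×3375
The z_c×3375 term appears on both sides and cancels. Collect the known terms of each column as K = Σ(ρt)_known − 3375 × (depth of known layers): K_1 = 0 − 3375×36.6 = −123525; K_2 = 90392.22 − 3375×(1.69 + 32.33) = −24425.28.
Balance: K_1 + 36.6×ρ = K_2, so ρ = (K_2 − K_1)/36.6 = 99099.7/36.6 = 2710 kg m⁻³.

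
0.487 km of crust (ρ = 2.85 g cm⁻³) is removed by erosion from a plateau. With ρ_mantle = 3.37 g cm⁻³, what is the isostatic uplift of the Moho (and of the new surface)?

Unloading: uplift u = e ρ_c/ρ_m = 0.487 km × 2.85/3.37 = 0.412 km.

0.412 km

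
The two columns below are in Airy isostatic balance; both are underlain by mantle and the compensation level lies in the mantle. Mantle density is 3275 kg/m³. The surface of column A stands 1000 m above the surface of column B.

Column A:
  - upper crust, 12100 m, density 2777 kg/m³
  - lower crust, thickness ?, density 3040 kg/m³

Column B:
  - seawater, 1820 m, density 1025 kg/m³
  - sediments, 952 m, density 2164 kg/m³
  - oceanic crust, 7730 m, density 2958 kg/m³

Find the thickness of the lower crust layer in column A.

Take the compensation level at the base of the deeper column (depth z_c below the surface of column A) and equate Σ ρ_i t_i down to z_c; mantle fills any gap and the z_c terms cancel.
Column A: 12100×2777 + x×3040 + (z_c − 12100 − x)×3275
Column B: 1000×0 + 1820×1025 + 952×2164 + 7730×2958 + (z_c − 1000 − 10502)×3275
The z_c×3275 term appears on both sides and cancels. Collect the known terms of each column as K = Σ(ρt)_known − 3275 × (depth of known layers): K_A = 33601700 − 3275×12100 = −6025800; K_B = 26790968 − 3275×(1000 + 10502) = −10878082.
Balance: K_A − x×(3275 − 3040) = K_B, so x = (K_A − K_B)/(3275 − 3040) = 4852280/235 = 20600 m.

20600 m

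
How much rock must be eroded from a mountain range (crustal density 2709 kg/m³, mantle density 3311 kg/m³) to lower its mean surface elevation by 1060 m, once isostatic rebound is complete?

5830 m

Net drop Δ = e − u = e − e ρ_c/ρ_m = e (ρ_m − ρ_c)/ρ_m.
e = Δ ρ_m/(ρ_m − ρ_c) = 1060 m × 3311/602 = 5830 m.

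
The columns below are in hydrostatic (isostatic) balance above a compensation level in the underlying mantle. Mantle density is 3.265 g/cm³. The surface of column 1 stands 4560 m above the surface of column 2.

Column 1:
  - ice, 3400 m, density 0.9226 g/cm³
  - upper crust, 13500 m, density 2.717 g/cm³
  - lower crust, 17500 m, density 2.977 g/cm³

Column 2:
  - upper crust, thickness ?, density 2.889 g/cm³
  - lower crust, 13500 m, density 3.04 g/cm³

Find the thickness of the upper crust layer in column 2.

6590 m

Take the compensation level at the base of the deeper column (depth z_c below the surface of column 1) and equate Σ ρ_i t_i down to z_c; mantle fills any gap and the z_c terms cancel.
Column 1: 3400×0.9226 + 13500×2.717 + 17500×2.977 + (z_c − 34400)×3.265
Column 2: 4560×0 + x×2.889 + 13500×3.04 + (z_c − 4560 − 13500 − x)×3.265
The z_c×3.265 term appears on both sides and cancels. Collect the known terms of each column as K = Σ(ρt)_known − 3.265 × (depth of known layers): K_1 = 91913.84 − 3.265×34400 = −20402.16; K_2 = 41040 − 3.265×(4560 + 13500) = −17925.9.
Balance: K_1 = K_2 − x×(3.265 − 2.889), so x = (K_2 − K_1)/(3.265 − 2.889) = 2476.26/0.376 = 6590 m.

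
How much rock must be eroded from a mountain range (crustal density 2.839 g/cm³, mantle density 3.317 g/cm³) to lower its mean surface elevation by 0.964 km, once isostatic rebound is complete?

6.69 km

Net drop Δ = e − u = e − e ρ_c/ρ_m = e (ρ_m − ρ_c)/ρ_m.
e = Δ ρ_m/(ρ_m − ρ_c) = 0.964 km × 3.317/0.478 = 6.69 km.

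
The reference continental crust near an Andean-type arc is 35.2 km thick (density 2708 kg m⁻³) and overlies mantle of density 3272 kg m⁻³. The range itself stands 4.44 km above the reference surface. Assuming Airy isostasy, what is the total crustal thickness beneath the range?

Root depth r = h ρ_c / (ρ_m − ρ_c) = 4.44 km × 2708 / 564 = 21.32 km.
Total thickness = T + h + r = 35.2 km + 4.44 km + 21.32 km = 61 km.

61 km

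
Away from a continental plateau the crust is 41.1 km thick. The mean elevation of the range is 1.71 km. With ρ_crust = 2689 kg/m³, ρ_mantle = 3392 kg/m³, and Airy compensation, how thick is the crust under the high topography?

Root depth r = h ρ_c / (ρ_m − ρ_c) = 1.71 km × 2689 / 703 = 6.541 km.
Total thickness = T + h + r = 41.1 km + 1.71 km + 6.541 km = 49.4 km.

49.4 km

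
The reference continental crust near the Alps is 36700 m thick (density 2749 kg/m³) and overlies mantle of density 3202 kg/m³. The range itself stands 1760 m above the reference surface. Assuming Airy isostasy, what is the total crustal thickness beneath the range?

Root depth r = h ρ_c / (ρ_m − ρ_c) = 1760 m × 2749 / 453 = 10680 m.
Total thickness = T + h + r = 36700 m + 1760 m + 10680 m = 49100 m.

49100 m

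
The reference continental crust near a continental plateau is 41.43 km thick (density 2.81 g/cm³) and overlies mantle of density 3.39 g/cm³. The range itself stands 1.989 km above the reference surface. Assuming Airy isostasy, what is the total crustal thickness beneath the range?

53.1 km

Root depth r = h ρ_c / (ρ_m − ρ_c) = 1.989 km × 2.81 / 0.58 = 9.636 km.
Total thickness = T + h + r = 41.43 km + 1.989 km + 9.636 km = 53.1 km.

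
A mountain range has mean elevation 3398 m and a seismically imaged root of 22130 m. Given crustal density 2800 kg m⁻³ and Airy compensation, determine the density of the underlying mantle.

3230 kg m⁻³

Airy balance: ρ_c h = (ρ_m − ρ_c) r → ρ_m = ρ_c (1 + h/r).
ρ_m = 2800 × (1 + 3398 m/22130 m) = 3230 kg m⁻³.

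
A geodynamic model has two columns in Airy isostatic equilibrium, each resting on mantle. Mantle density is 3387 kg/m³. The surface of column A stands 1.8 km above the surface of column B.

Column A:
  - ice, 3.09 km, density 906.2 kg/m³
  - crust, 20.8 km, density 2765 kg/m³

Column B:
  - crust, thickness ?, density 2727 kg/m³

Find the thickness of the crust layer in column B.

Take the compensation level at the base of the deeper column (depth z_c below the surface of column A) and equate Σ ρ_i t_i down to z_c; mantle fills any gap and the z_c terms cancel.
Column A: 3.09×906.2 + 20.8×2765 + (z_c − 23.89)×3387
Column B: 1.8×0 + x×2727 + (z_c − 1.8 − 0 − x)×3387
The z_c×3387 term appears on both sides and cancels. Collect the known terms of each column as K = Σ(ρt)_known − 3387 × (depth of known layers): K_A = 60312.158 − 3387×23.89 = −20603.272; K_B = 0 − 3387×(1.8 + 0) = −6096.6.
Balance: K_A = K_B − x×(3387 − 2727), so x = (K_B − K_A)/(3387 − 2727) = 14506.7/660 = 22 km.

22 km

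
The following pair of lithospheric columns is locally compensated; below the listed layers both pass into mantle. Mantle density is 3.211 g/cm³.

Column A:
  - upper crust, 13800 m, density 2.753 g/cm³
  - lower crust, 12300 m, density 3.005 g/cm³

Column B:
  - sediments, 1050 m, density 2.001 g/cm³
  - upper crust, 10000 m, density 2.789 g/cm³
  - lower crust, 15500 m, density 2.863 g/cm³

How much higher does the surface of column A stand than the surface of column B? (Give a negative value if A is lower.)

−632 m

For any compensation level in the mantle, the mantle terms cancel and isostasy reduces to e = (Σt_A − Σt_B) − (Σ(ρt)_A − Σ(ρt)_B) / ρ_m.
Σt_A = 26100 m; Σt_B = 26550 m; Σ(ρt)_A = 74952.9; Σ(ρt)_B = 74367.55 (in m·g/cm³).
e = (26100 − 26550) − (74952.9 − 74367.55) / 3.211 = −632 m.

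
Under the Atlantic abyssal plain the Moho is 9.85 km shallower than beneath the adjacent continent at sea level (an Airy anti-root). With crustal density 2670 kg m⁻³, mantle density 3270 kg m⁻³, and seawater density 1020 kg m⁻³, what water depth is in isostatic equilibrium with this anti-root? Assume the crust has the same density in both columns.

Replacing a thickness d of crust by seawater at the top must be balanced by replacing crust with mantle at the base: d (ρ_c − ρ_w) = a (ρ_m − ρ_c).
d = a (ρ_m − ρ_c)/(ρ_c − ρ_w) = 9.85 km × 600/1650 = 3.58 km.

3.58 km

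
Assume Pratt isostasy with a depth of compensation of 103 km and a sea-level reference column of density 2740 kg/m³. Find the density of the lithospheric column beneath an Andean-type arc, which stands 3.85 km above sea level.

Pratt balance: ρ_ref D = ρ (D + h).
ρ = ρ_ref D/(D + h) = 2740 × 103 km/(103 km + 3.85 km) = 2640 kg/m³.

2640 kg/m³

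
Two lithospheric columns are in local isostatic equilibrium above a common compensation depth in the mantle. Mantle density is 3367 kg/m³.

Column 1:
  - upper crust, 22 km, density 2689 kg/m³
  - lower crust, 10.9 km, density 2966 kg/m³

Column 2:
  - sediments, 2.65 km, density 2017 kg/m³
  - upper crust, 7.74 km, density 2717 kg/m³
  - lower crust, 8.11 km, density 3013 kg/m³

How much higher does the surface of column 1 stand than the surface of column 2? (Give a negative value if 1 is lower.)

2.32 km

For any compensation level in the mantle, the mantle terms cancel and isostasy reduces to e = (Σt_1 − Σt_2) − (Σ(ρt)_1 − Σ(ρt)_2) / ρ_m.
Σt_1 = 32.9 km; Σt_2 = 18.5 km; Σ(ρt)_1 = 91487.4; Σ(ρt)_2 = 50810.06 (in km·kg/m³).
e = (32.9 − 18.5) − (91487.4 − 50810.06) / 3367 = 2.32 km.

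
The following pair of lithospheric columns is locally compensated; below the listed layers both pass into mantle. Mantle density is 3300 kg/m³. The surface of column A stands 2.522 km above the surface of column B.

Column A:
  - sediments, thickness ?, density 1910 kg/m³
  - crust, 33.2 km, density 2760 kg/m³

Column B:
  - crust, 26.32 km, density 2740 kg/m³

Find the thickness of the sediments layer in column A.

Take the compensation level at the base of the deeper column (depth z_c below the surface of column A) and equate Σ ρ_i t_i down to z_c; mantle fills any gap and the z_c terms cancel.
Column A: x×1910 + 33.2×2760 + (z_c − 33.2 − x)×3300
Column B: 2.522×0 + 26.32×2740 + (z_c − 2.522 − 26.32)×3300
The z_c×3300 term appears on both sides and cancels. Collect the known terms of each column as K = Σ(ρt)_known − 3300 × (depth of known layers): K_A = 91632 − 3300×33.2 = −17928; K_B = 72116.8 − 3300×(2.522 + 26.32) = −23061.8.
Balance: K_A − x×(3300 − 1910) = K_B, so x = (K_A − K_B)/(3300 − 1910) = 5133.8/1390 = 3.69 km.

3.69 km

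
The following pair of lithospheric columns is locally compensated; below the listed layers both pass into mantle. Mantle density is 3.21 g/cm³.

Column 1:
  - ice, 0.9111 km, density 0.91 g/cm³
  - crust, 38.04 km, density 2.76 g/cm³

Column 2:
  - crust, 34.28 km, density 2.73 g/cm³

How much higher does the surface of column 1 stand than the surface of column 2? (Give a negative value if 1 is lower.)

0.86 km

For any compensation level in the mantle, the mantle terms cancel and isostasy reduces to e = (Σt_1 − Σt_2) − (Σ(ρt)_1 − Σ(ρt)_2) / ρ_m.
Σt_1 = 38.9511 km; Σt_2 = 34.28 km; Σ(ρt)_1 = 105.819501; Σ(ρt)_2 = 93.5844 (in km·g/cm³).
e = (38.9511 − 34.28) − (105.819501 − 93.5844) / 3.21 = 0.86 km.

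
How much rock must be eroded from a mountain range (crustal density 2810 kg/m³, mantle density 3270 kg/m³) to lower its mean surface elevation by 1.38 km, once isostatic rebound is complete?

9.81 km

Net drop Δ = e − u = e − e ρ_c/ρ_m = e (ρ_m − ρ_c)/ρ_m.
e = Δ ρ_m/(ρ_m − ρ_c) = 1.38 km × 3270/460 = 9.81 km.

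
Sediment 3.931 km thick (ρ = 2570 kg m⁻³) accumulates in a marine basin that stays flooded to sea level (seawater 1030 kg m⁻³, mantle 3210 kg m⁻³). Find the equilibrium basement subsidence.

2.78 km

Submarine loading: the sediment displaces seawater, and the subsidence is in turn flooded, so s (ρ_m − ρ_w) = t (ρ_sed − ρ_w).
s = 3.931 km × (2570 − 1030) / (3210 − 1030) = 2.78 km.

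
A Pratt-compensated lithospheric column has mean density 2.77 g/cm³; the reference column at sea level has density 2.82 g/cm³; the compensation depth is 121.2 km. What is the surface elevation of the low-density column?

2.19 km

ρ_ref D = ρ (D + h) → h = D (ρ_ref − ρ)/ρ.
h = 121.2 km × (2.82 − 2.77)/2.77 = 2.19 km.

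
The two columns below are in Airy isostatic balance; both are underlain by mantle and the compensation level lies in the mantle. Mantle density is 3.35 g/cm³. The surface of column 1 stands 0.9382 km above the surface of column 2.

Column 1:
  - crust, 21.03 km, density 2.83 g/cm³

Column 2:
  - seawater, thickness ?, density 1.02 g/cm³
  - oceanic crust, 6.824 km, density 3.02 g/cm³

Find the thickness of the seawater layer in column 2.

Take the compensation level at the base of the deeper column (depth z_c below the surface of column 1) and equate Σ ρ_i t_i down to z_c; mantle fills any gap and the z_c terms cancel.
Column 1: 21.03×2.83 + (z_c − 21.03)×3.35
Column 2: 0.9382×0 + x×1.02 + 6.824×3.02 + (z_c − 0.9382 − 6.824 − x)×3.35
The z_c×3.35 term appears on both sides and cancels. Collect the known terms of each column as K = Σ(ρt)_known − 3.35 × (depth of known layers): K_1 = 59.5149 − 3.35×21.03 = −10.9356; K_2 = 20.60848 − 3.35×(0.9382 + 6.824) = −5.39489.
Balance: K_1 = K_2 − x×(3.35 − 1.02), so x = (K_2 − K_1)/(3.35 − 1.02) = 5.54071/2.33 = 2.38 km.

2.38 km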